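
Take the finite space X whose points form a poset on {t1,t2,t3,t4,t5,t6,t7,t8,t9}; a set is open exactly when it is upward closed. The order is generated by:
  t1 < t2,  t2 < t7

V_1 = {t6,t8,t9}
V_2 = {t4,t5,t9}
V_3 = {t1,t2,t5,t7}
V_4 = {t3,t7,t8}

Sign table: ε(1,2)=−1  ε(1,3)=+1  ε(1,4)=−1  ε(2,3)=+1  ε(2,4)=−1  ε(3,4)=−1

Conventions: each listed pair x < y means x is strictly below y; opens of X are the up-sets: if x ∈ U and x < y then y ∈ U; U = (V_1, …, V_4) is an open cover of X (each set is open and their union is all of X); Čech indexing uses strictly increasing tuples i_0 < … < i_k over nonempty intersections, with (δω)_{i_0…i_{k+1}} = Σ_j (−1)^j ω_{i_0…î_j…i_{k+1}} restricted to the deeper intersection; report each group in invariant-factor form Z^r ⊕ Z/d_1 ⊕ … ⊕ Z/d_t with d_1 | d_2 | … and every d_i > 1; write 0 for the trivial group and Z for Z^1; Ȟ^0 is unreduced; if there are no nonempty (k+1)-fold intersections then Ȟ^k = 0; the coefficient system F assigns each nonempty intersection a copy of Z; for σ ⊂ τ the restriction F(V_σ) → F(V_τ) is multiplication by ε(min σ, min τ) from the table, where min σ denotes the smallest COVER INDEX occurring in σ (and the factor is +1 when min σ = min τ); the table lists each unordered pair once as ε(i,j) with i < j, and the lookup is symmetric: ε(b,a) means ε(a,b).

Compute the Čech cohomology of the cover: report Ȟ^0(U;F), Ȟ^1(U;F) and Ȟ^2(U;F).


Ȟ^0 = 0; Ȟ^1 = Z/2; Ȟ^2 = 0

intersection data:
  V12={t9} V14={t8} V23={t5} V34={t7}
C dims 4,4; δ0: rk 4, SNF 1^3·2
Ȟ^0 = (4 − 4) − 0 = 0, so Ȟ^0 ≅ 0
Ȟ^1 = (4 − 0) − 4 = 0 plus torsion [2], so Ȟ^1 ≅ Z/2
Ȟ^2 = (0 − 0) − 0 = 0, so Ȟ^2 ≅ 0


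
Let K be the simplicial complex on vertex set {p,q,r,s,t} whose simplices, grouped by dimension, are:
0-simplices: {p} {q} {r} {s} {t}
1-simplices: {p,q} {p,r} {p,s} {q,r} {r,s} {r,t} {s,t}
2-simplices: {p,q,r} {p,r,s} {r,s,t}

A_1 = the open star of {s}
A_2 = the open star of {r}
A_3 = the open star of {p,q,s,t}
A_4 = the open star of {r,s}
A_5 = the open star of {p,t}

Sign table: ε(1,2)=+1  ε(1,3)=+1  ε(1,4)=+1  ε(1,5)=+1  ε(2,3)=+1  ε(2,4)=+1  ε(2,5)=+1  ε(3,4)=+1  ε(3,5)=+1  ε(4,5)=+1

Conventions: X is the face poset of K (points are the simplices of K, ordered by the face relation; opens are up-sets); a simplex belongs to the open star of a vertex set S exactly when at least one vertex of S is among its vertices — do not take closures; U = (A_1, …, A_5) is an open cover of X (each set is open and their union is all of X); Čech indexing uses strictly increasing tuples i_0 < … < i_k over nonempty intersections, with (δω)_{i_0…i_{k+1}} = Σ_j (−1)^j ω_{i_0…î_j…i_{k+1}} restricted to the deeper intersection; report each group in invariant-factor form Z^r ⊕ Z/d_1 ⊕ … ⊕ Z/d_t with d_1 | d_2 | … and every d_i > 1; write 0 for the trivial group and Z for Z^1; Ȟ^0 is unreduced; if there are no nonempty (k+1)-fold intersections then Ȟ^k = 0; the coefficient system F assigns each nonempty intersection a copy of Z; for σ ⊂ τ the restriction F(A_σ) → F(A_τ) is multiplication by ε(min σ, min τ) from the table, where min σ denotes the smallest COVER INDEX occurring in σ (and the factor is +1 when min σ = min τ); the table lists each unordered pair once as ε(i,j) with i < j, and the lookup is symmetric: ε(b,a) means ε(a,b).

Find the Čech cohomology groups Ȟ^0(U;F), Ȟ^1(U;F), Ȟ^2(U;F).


nerve of the cover:
  A1={{s},{p,s},{r,s},{s,t},{p,r,s},{r,s,t}} A2={{r},{p,r},{q,r},{r,s},{r,t},{p,q,r},{p,r,s},{r,s,t}} A3={{p},{q},{s},{t},{p,q},{p,r},{p,s},{q,r},{r,s},{r,t},{s,t},{p,q,r},{p,r,s},{r,s,t}} A4={{r},{s},{p,r},{p,s},{q,r},{r,s},{r,t},{s,t},{p,q,r},{p,r,s},{r,s,t}} A5={{p},{t},{p,q},{p,r},{p,s},{r,t},{s,t},{p,q,r},{p,r,s},{r,s,t}}
  A12={{r,s},{p,r,s},{r,s,t}} A13={{s},{p,s},{r,s},{s,t},{p,r,s},{r,s,t}} A14={{s},{p,s},{r,s},{s,t},{p,r,s},{r,s,t}} A15={{p,s},{s,t},{p,r,s},{r,s,t}} A23={{p,r},{q,r},{r,s},{r,t},{p,q,r},{p,r,s},{r,s,t}} A24={{r},{p,r},{q,r},{r,s},{r,t},{p,q,r},{p,r,s},{r,s,t}} A25={{p,r},{r,t},{p,q,r},{p,r,s},{r,s,t}} A34={{s},{p,r},{p,s},{q,r},{r,s},{r,t},{s,t},{p,q,r},{p,r,s},{r,s,t}} A35={{p},{t},{p,q},{p,r},{p,s},{r,t},{s,t},{p,q,r},{p,r,s},{r,s,t}} A45={{p,r},{p,s},{r,t},{s,t},{p,q,r},{p,r,s},{r,s,t}}
  A123={{r,s},{p,r,s},{r,s,t}} A124={{r,s},{p,r,s},{r,s,t}} A125={{p,r,s},{r,s,t}} A134={{s},{p,s},{r,s},{s,t},{p,r,s},{r,s,t}} A135={{p,s},{s,t},{p,r,s},{r,s,t}} A145={{p,s},{s,t},{p,r,s},{r,s,t}} A234={{p,r},{q,r},{r,s},{r,t},{p,q,r},{p,r,s},{r,s,t}} A235={{p,r},{r,t},{p,q,r},{p,r,s},{r,s,t}} A245={{p,r},{r,t},{p,q,r},{p,r,s},{r,s,t}} A345={{p,r},{p,s},{r,t},{s,t},{p,q,r},{p,r,s},{r,s,t}}
  A1234={{r,s},{p,r,s},{r,s,t}} A1235={{p,r,s},{r,s,t}} A1245={{p,r,s},{r,s,t}} A1345={{p,s},{s,t},{p,r,s},{r,s,t}} A2345={{p,r},{r,t},{p,q,r},{p,r,s},{r,s,t}}
  A12345={{p,r,s},{r,s,t}}
C dims 5,10,10,5; δ0: rk 4, SNF 1^4; δ1: rk 6, SNF 1^6; δ2: rk 4, SNF 1^4
Ȟ^0 = (5 − 4) − 0 = 1, so Ȟ^0 ≅ Z
Ȟ^1 = (10 − 6) − 4 = 0, so Ȟ^1 ≅ 0
Ȟ^2 = (10 − 4) − 6 = 0, so Ȟ^2 ≅ 0

Ȟ^0 ≅ Z, Ȟ^1 ≅ 0, Ȟ^2 ≅ 0


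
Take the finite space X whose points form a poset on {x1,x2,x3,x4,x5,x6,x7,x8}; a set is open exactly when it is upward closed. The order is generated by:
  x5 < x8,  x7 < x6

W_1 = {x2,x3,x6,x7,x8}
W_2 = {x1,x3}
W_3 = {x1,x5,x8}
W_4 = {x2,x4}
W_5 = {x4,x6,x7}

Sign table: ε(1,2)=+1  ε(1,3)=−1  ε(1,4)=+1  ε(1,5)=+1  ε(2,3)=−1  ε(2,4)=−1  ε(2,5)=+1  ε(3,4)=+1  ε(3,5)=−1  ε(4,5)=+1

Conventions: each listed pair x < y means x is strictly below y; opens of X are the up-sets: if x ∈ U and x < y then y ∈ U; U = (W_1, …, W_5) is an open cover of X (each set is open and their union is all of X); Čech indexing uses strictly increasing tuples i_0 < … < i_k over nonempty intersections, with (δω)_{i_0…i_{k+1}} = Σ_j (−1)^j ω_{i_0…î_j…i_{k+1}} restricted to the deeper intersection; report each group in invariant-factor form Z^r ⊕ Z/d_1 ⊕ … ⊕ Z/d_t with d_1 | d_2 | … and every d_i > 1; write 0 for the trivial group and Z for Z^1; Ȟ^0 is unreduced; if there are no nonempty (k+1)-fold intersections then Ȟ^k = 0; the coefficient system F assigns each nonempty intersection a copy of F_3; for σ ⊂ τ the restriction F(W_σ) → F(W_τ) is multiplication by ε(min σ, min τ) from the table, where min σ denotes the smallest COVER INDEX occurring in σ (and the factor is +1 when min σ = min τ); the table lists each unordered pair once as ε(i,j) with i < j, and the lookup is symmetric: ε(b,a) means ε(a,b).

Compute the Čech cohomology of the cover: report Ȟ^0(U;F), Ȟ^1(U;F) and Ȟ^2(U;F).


nonempty intersections:
  W12={x3} W13={x8} W14={x2} W15={x6,x7} W23={x1} W45={x4}
C dims 5,6; δ0: rk_F3 4
Ȟ^0: (5−4)−0=1 ⇒ Z/3
Ȟ^1: (6−0)−4=2 ⇒ Z/3 ⊕ Z/3
Ȟ^2: (0−0)−0=0 ⇒ 0

Ȟ^0(U;F) ≅ Z/3, Ȟ^1(U;F) ≅ Z/3 ⊕ Z/3, Ȟ^2(U;F) ≅ 0


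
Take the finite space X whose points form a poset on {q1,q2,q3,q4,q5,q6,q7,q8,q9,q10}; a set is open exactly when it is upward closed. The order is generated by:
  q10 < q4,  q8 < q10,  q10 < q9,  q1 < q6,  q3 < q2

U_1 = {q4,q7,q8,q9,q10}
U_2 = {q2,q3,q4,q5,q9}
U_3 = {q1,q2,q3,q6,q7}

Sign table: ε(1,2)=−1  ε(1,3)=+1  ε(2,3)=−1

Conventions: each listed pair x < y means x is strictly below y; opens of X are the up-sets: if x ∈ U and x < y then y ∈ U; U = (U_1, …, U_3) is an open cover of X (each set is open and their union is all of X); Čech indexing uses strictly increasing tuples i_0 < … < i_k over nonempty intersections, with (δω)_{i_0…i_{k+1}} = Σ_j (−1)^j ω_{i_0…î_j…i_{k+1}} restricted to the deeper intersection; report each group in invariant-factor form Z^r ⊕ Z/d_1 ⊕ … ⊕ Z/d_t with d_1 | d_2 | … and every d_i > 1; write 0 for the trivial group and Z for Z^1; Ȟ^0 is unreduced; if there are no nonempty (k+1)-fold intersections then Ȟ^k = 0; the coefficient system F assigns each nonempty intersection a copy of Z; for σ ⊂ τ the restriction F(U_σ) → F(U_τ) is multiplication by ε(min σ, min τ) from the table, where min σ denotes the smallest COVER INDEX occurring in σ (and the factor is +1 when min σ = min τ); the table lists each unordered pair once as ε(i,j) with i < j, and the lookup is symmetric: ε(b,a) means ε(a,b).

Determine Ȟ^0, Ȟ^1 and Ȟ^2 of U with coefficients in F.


nerve of the cover:
  U12={q4,q9} U13={q7} U23={q2,q3}
C dims 3,3; δ0: rk 2, SNF 1^2
Ȟ^0 = (3 − 2) − 0 = 1, so Ȟ^0 ≅ Z
Ȟ^1 = (3 − 0) − 2 = 1, so Ȟ^1 ≅ Z
Ȟ^2 = (0 − 0) − 0 = 0, so Ȟ^2 ≅ 0

Ȟ^0 = Z,  Ȟ^1 = Z,  Ȟ^2 = 0


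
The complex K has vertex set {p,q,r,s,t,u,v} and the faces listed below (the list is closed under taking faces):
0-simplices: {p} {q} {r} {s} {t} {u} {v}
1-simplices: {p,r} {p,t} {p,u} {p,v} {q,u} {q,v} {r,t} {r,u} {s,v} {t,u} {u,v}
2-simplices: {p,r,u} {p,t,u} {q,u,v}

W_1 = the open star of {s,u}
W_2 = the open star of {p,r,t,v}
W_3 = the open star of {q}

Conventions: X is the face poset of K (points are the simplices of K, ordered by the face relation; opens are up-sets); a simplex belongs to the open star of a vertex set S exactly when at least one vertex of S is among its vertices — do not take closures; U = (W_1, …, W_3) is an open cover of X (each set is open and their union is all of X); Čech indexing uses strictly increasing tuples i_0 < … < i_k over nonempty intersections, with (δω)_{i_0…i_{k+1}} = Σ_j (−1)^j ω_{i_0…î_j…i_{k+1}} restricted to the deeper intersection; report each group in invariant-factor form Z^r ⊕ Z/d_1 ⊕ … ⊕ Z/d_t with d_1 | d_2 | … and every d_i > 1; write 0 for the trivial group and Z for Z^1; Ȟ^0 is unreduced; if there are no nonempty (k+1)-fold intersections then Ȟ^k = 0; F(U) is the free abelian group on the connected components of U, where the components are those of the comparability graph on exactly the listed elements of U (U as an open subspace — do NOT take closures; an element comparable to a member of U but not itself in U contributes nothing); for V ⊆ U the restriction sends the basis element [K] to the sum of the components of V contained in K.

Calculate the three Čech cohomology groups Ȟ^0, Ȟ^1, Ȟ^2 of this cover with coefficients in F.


Ȟ^0 ≅ Z; Ȟ^1 ≅ Z; Ȟ^2 ≅ 0

nerve simplices:
  W1={{s},{u},{p,u},{q,u},{r,u},{s,v},{t,u},{u,v},{p,r,u},{p,t,u},{q,u,v}} W2={{p},{r},{t},{v},{p,r},{p,t},{p,u},{p,v},{q,v},{r,t},{r,u},{s,v},{t,u},{u,v},{p,r,u},{p,t,u},{q,u,v}} W3={{q},{q,u},{q,v},{q,u,v}}
  W12={{p,u},{r,u},{s,v},{t,u},{u,v},{p,r,u},{p,t,u},{q,u,v}} W13={{q,u},{q,u,v}} W23={{q,v},{q,u,v}}
  W123={{q,u,v}}
components per intersection:
  W1: {{s},{s,v}} {{u},{p,u},{q,u},{r,u},{t,u},{u,v},{p,r,u},{p,t,u},{q,u,v}}
  W2: {{p},{r},{t},{v},{p,r},{p,t},{p,u},{p,v},{q,v},{r,t},{r,u},{s,v},{t,u},{u,v},{p,r,u},{p,t,u},{q,u,v}}
  W3: {{q},{q,u},{q,v},{q,u,v}}
  W12: {{p,u},{r,u},{t,u},{p,r,u},{p,t,u}} {{s,v}} {{u,v},{q,u,v}}
  W13: {{q,u},{q,u,v}}
  W23: {{q,v},{q,u,v}}
  W123: {{q,u,v}}
C dims 4,5,1; δ0: rk 3, SNF 1^3; δ1: rk 1, SNF 1^1
degree 0: 4−3−0 = 1 → Ȟ^0 ≅ Z
degree 1: 5−1−3 = 1 → Ȟ^1 ≅ Z
degree 2: 1−0−1 = 0 → Ȟ^2 ≅ 0


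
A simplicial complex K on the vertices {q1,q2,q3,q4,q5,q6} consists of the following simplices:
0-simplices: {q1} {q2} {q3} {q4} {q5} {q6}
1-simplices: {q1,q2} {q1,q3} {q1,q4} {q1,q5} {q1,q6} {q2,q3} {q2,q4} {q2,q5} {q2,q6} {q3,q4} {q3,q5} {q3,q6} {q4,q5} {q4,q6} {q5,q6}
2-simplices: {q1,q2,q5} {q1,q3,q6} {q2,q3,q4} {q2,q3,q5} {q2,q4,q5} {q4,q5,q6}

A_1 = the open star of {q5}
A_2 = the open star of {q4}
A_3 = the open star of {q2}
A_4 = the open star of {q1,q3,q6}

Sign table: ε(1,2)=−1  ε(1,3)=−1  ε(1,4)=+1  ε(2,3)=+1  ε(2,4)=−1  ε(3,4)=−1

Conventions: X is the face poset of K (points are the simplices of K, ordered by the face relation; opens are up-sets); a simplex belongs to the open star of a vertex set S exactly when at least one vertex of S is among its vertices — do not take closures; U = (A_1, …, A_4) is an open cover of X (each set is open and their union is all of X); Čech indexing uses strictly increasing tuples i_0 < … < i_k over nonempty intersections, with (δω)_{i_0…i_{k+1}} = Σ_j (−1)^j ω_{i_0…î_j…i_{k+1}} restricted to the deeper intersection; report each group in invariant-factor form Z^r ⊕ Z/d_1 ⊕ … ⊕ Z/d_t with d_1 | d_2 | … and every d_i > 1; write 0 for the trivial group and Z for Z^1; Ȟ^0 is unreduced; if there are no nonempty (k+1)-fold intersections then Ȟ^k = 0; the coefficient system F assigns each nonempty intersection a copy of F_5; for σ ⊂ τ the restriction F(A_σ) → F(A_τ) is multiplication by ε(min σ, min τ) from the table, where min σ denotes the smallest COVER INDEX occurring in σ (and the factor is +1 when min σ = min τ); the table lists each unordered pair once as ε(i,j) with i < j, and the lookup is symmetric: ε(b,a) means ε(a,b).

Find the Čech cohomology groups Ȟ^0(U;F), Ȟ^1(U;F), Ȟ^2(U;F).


nerve of the cover:
  A1={{q5},{q1,q5},{q2,q5},{q3,q5},{q4,q5},{q5,q6},{q1,q2,q5},{q2,q3,q5},{q2,q4,q5},{q4,q5,q6}} A2={{q4},{q1,q4},{q2,q4},{q3,q4},{q4,q5},{q4,q6},{q2,q3,q4},{q2,q4,q5},{q4,q5,q6}} A3={{q2},{q1,q2},{q2,q3},{q2,q4},{q2,q5},{q2,q6},{q1,q2,q5},{q2,q3,q4},{q2,q3,q5},{q2,q4,q5}} A4={{q1},{q3},{q6},{q1,q2},{q1,q3},{q1,q4},{q1,q5},{q1,q6},{q2,q3},{q2,q6},{q3,q4},{q3,q5},{q3,q6},{q4,q6},{q5,q6},{q1,q2,q5},{q1,q3,q6},{q2,q3,q4},{q2,q3,q5},{q4,q5,q6}}
  A12={{q4,q5},{q2,q4,q5},{q4,q5,q6}} A13={{q2,q5},{q1,q2,q5},{q2,q3,q5},{q2,q4,q5}} A14={{q1,q5},{q3,q5},{q5,q6},{q1,q2,q5},{q2,q3,q5},{q4,q5,q6}} A23={{q2,q4},{q2,q3,q4},{q2,q4,q5}} A24={{q1,q4},{q3,q4},{q4,q6},{q2,q3,q4},{q4,q5,q6}} A34={{q1,q2},{q2,q3},{q2,q6},{q1,q2,q5},{q2,q3,q4},{q2,q3,q5}}
  A123={{q2,q4,q5}} A124={{q4,q5,q6}} A134={{q1,q2,q5},{q2,q3,q5}} A234={{q2,q3,q4}}
C dims 4,6,4; δ0: rk_F5 3; δ1: rk_F5 3
Ȟ^0 = (4 − 3) − 0 = 1, so Ȟ^0 ≅ Z/5
Ȟ^1 = (6 − 3) − 3 = 0, so Ȟ^1 ≅ 0
Ȟ^2 = (4 − 0) − 3 = 1, so Ȟ^2 ≅ Z/5

Ȟ^0(U;F) ≅ Z/5; Ȟ^1(U;F) ≅ 0; Ȟ^2(U;F) ≅ Z/5


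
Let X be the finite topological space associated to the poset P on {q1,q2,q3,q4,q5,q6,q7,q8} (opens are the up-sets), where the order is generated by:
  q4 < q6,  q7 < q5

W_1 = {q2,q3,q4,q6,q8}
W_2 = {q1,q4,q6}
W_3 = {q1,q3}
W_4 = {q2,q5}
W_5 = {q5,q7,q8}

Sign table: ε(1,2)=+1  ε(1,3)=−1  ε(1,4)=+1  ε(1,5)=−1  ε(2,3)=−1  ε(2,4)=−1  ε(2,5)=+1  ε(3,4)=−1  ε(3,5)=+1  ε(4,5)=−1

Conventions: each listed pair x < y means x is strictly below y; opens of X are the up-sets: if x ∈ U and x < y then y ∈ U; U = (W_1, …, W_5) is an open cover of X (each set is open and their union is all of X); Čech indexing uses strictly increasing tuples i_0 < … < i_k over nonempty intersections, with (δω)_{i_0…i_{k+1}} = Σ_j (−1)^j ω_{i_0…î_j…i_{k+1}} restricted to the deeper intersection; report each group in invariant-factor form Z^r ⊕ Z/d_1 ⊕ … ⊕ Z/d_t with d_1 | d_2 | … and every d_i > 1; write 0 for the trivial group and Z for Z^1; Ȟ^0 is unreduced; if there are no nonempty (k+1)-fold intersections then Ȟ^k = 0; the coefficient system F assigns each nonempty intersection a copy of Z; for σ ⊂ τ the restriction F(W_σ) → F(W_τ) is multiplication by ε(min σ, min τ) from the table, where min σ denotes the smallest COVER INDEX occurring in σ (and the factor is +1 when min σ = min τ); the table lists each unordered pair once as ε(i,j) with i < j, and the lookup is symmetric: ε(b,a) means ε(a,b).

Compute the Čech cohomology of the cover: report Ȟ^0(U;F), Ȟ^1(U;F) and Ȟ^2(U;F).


nonempty overlaps:
  W12={q4,q6} W13={q3} W14={q2} W15={q8} W23={q1} W45={q5}
C dims 5,6; δ0: rk 4, SNF 1^4
degree 0: 5−4−0 = 1 → Ȟ^0 ≅ Z
degree 1: 6−0−4 = 2 → Ȟ^1 ≅ Z^2
degree 2: 0−0−0 = 0 → Ȟ^2 ≅ 0

Ȟ^0 ≅ Z; Ȟ^1 ≅ Z^2; Ȟ^2 ≅ 0


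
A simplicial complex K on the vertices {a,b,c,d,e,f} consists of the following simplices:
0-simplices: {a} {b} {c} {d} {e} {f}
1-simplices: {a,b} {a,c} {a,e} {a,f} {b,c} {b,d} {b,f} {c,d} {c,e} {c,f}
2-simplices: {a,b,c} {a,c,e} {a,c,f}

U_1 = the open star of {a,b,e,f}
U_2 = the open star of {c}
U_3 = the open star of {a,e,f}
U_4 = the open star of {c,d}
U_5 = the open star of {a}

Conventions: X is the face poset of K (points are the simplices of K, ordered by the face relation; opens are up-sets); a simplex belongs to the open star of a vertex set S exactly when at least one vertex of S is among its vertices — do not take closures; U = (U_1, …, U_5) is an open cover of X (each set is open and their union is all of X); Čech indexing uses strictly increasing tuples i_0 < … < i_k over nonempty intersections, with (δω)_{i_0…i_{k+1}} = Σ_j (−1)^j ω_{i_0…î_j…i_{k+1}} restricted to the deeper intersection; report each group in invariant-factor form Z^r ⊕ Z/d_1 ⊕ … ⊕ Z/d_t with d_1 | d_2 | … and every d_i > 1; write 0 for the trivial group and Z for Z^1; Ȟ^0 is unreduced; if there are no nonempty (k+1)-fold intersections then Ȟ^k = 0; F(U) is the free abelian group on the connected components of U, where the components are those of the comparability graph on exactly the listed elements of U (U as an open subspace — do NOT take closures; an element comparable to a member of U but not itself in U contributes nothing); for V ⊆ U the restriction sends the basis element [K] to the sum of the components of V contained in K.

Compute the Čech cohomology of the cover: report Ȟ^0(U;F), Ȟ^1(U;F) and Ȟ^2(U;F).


Ȟ^0 ≅ Z, Ȟ^1 ≅ Z and Ȟ^2 ≅ 0

intersection data:
  U1={{a},{b},{e},{f},{a,b},{a,c},{a,e},{a,f},{b,c},{b,d},{b,f},{c,e},{c,f},{a,b,c},{a,c,e},{a,c,f}} U2={{c},{a,c},{b,c},{c,d},{c,e},{c,f},{a,b,c},{a,c,e},{a,c,f}} U3={{a},{e},{f},{a,b},{a,c},{a,e},{a,f},{b,f},{c,e},{c,f},{a,b,c},{a,c,e},{a,c,f}} U4={{c},{d},{a,c},{b,c},{b,d},{c,d},{c,e},{c,f},{a,b,c},{a,c,e},{a,c,f}} U5={{a},{a,b},{a,c},{a,e},{a,f},{a,b,c},{a,c,e},{a,c,f}}
  U12={{a,c},{b,c},{c,e},{c,f},{a,b,c},{a,c,e},{a,c,f}} U13={{a},{e},{f},{a,b},{a,c},{a,e},{a,f},{b,f},{c,e},{c,f},{a,b,c},{a,c,e},{a,c,f}} U14={{a,c},{b,c},{b,d},{c,e},{c,f},{a,b,c},{a,c,e},{a,c,f}} U15={{a},{a,b},{a,c},{a,e},{a,f},{a,b,c},{a,c,e},{a,c,f}} U23={{a,c},{c,e},{c,f},{a,b,c},{a,c,e},{a,c,f}} U24={{c},{a,c},{b,c},{c,d},{c,e},{c,f},{a,b,c},{a,c,e},{a,c,f}} U25={{a,c},{a,b,c},{a,c,e},{a,c,f}} U34={{a,c},{c,e},{c,f},{a,b,c},{a,c,e},{a,c,f}} U35={{a},{a,b},{a,c},{a,e},{a,f},{a,b,c},{a,c,e},{a,c,f}} U45={{a,c},{a,b,c},{a,c,e},{a,c,f}}
  U123={{a,c},{c,e},{c,f},{a,b,c},{a,c,e},{a,c,f}} U124={{a,c},{b,c},{c,e},{c,f},{a,b,c},{a,c,e},{a,c,f}} U125={{a,c},{a,b,c},{a,c,e},{a,c,f}} U134={{a,c},{c,e},{c,f},{a,b,c},{a,c,e},{a,c,f}} U135={{a},{a,b},{a,c},{a,e},{a,f},{a,b,c},{a,c,e},{a,c,f}} U145={{a,c},{a,b,c},{a,c,e},{a,c,f}} U234={{a,c},{c,e},{c,f},{a,b,c},{a,c,e},{a,c,f}} U235={{a,c},{a,b,c},{a,c,e},{a,c,f}} U245={{a,c},{a,b,c},{a,c,e},{a,c,f}} U345={{a,c},{a,b,c},{a,c,e},{a,c,f}}
  U1234={{a,c},{c,e},{c,f},{a,b,c},{a,c,e},{a,c,f}} U1235={{a,c},{a,b,c},{a,c,e},{a,c,f}} U1245={{a,c},{a,b,c},{a,c,e},{a,c,f}} U1345={{a,c},{a,b,c},{a,c,e},{a,c,f}} U2345={{a,c},{a,b,c},{a,c,e},{a,c,f}}
  U12345={{a,c},{a,b,c},{a,c,e},{a,c,f}}
components per intersection:
  U1: {{a},{b},{e},{f},{a,b},{a,c},{a,e},{a,f},{b,c},{b,d},{b,f},{c,e},{c,f},{a,b,c},{a,c,e},{a,c,f}}
  U2: {{c},{a,c},{b,c},{c,d},{c,e},{c,f},{a,b,c},{a,c,e},{a,c,f}}
  U3: {{a},{e},{f},{a,b},{a,c},{a,e},{a,f},{b,f},{c,e},{c,f},{a,b,c},{a,c,e},{a,c,f}}
  U4: {{c},{d},{a,c},{b,c},{b,d},{c,d},{c,e},{c,f},{a,b,c},{a,c,e},{a,c,f}}
  U5: {{a},{a,b},{a,c},{a,e},{a,f},{a,b,c},{a,c,e},{a,c,f}}
  U12: {{a,c},{b,c},{c,e},{c,f},{a,b,c},{a,c,e},{a,c,f}}
  U13: {{a},{e},{f},{a,b},{a,c},{a,e},{a,f},{b,f},{c,e},{c,f},{a,b,c},{a,c,e},{a,c,f}}
  U14: {{a,c},{b,c},{c,e},{c,f},{a,b,c},{a,c,e},{a,c,f}} {{b,d}}
  U15: {{a},{a,b},{a,c},{a,e},{a,f},{a,b,c},{a,c,e},{a,c,f}}
  U23: {{a,c},{c,e},{c,f},{a,b,c},{a,c,e},{a,c,f}}
  U24: {{c},{a,c},{b,c},{c,d},{c,e},{c,f},{a,b,c},{a,c,e},{a,c,f}}
  U25: {{a,c},{a,b,c},{a,c,e},{a,c,f}}
  U34: {{a,c},{c,e},{c,f},{a,b,c},{a,c,e},{a,c,f}}
  U35: {{a},{a,b},{a,c},{a,e},{a,f},{a,b,c},{a,c,e},{a,c,f}}
  U45: {{a,c},{a,b,c},{a,c,e},{a,c,f}}
  U123: {{a,c},{c,e},{c,f},{a,b,c},{a,c,e},{a,c,f}}
  U124: {{a,c},{b,c},{c,e},{c,f},{a,b,c},{a,c,e},{a,c,f}}
  U125: {{a,c},{a,b,c},{a,c,e},{a,c,f}}
  U134: {{a,c},{c,e},{c,f},{a,b,c},{a,c,e},{a,c,f}}
  U135: {{a},{a,b},{a,c},{a,e},{a,f},{a,b,c},{a,c,e},{a,c,f}}
  U145: {{a,c},{a,b,c},{a,c,e},{a,c,f}}
  U234: {{a,c},{c,e},{c,f},{a,b,c},{a,c,e},{a,c,f}}
  U235: {{a,c},{a,b,c},{a,c,e},{a,c,f}}
  U245: {{a,c},{a,b,c},{a,c,e},{a,c,f}}
  U345: {{a,c},{a,b,c},{a,c,e},{a,c,f}}
  U1234: {{a,c},{c,e},{c,f},{a,b,c},{a,c,e},{a,c,f}}
  U1235: {{a,c},{a,b,c},{a,c,e},{a,c,f}}
  U1245: {{a,c},{a,b,c},{a,c,e},{a,c,f}}
  U1345: {{a,c},{a,b,c},{a,c,e},{a,c,f}}
  U2345: {{a,c},{a,b,c},{a,c,e},{a,c,f}}
  U12345: {{a,c},{a,b,c},{a,c,e},{a,c,f}}
C dims 5,11,10,5; δ0: rk 4, SNF 1^4; δ1: rk 6, SNF 1^6; δ2: rk 4, SNF 1^4
Ȟ^0 = (5 − 4) − 0 = 1, so Ȟ^0 ≅ Z
Ȟ^1 = (11 − 6) − 4 = 1, so Ȟ^1 ≅ Z
Ȟ^2 = (10 − 4) − 6 = 0, so Ȟ^2 ≅ 0


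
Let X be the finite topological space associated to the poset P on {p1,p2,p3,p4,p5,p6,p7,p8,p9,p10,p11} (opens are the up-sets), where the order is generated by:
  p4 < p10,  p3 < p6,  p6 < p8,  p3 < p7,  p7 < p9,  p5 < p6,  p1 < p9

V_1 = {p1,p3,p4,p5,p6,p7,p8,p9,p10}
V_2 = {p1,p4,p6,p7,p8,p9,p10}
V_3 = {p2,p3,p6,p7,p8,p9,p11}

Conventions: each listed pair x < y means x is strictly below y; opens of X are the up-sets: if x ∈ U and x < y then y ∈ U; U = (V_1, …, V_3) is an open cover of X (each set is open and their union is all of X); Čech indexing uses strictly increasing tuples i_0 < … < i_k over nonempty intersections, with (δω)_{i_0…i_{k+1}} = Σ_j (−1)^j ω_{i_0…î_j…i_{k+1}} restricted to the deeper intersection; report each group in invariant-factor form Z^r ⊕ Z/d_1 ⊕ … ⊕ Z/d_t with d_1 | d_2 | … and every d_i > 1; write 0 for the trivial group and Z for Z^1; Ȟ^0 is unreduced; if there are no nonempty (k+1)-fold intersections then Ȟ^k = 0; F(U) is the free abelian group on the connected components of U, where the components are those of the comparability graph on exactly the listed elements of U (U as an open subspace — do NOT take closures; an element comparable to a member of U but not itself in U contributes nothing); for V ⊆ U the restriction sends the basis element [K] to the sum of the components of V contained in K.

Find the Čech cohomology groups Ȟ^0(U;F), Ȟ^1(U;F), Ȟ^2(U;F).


cover nerve:
  V12={p1,p4,p6,p7,p8,p9,p10} V13={p3,p6,p7,p8,p9} V23={p6,p7,p8,p9}
  V123={p6,p7,p8,p9}
components per intersection:
  V1: {p1,p3,p5,p6,p7,p8,p9} {p4,p10}
  V2: {p1,p7,p9} {p4,p10} {p6,p8}
  V3: {p2} {p3,p6,p7,p8,p9} {p11}
  V12: {p1,p7,p9} {p4,p10} {p6,p8}
  V13: {p3,p6,p7,p8,p9}
  V23: {p6,p8} {p7,p9}
  V123: {p6,p8} {p7,p9}
C dims 8,6,2; δ0: rk 4, SNF 1^4; δ1: rk 2, SNF 1^2
Ȟ^0: (8−4)−0=4 ⇒ Z^4
Ȟ^1: (6−2)−4=0 ⇒ 0
Ȟ^2: (2−0)−2=0 ⇒ 0

Ȟ^0 = Z^4; Ȟ^1 = 0; Ȟ^2 = 0


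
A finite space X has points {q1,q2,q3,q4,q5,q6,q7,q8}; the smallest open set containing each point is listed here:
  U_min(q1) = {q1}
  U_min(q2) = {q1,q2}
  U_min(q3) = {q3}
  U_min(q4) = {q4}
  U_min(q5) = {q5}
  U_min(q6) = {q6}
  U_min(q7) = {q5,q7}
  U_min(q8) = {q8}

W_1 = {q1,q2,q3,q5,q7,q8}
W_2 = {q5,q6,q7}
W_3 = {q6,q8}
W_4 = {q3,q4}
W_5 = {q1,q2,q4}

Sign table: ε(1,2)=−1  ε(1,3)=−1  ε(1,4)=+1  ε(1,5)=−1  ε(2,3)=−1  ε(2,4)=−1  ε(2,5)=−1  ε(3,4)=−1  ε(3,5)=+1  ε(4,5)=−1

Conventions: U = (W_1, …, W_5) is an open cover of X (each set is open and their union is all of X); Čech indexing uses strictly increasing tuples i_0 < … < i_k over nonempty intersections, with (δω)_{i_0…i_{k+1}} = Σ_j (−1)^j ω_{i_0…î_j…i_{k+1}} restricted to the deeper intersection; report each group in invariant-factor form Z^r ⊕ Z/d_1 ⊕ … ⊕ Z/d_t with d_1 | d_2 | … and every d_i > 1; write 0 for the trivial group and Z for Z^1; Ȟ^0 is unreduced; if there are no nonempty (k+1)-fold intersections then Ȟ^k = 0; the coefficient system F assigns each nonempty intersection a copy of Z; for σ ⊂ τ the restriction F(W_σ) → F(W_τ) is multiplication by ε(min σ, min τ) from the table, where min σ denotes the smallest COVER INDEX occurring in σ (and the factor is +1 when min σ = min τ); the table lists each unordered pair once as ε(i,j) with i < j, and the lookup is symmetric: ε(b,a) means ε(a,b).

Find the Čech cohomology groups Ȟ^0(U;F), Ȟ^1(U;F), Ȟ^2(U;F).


nonempty overlaps:
  W12={q5,q7} W13={q8} W14={q3} W15={q1,q2} W23={q6} W45={q4}
C dims 5,6; δ0: rk 5, SNF 1^4·2
degree 0: 5−5−0 = 0 → Ȟ^0 ≅ 0
degree 1: 6−0−5 = 1 plus torsion [2] → Ȟ^1 ≅ Z ⊕ Z/2
degree 2: 0−0−0 = 0 → Ȟ^2 ≅ 0

Ȟ^0 ≅ 0, Ȟ^1 ≅ Z ⊕ Z/2 and Ȟ^2 ≅ 0


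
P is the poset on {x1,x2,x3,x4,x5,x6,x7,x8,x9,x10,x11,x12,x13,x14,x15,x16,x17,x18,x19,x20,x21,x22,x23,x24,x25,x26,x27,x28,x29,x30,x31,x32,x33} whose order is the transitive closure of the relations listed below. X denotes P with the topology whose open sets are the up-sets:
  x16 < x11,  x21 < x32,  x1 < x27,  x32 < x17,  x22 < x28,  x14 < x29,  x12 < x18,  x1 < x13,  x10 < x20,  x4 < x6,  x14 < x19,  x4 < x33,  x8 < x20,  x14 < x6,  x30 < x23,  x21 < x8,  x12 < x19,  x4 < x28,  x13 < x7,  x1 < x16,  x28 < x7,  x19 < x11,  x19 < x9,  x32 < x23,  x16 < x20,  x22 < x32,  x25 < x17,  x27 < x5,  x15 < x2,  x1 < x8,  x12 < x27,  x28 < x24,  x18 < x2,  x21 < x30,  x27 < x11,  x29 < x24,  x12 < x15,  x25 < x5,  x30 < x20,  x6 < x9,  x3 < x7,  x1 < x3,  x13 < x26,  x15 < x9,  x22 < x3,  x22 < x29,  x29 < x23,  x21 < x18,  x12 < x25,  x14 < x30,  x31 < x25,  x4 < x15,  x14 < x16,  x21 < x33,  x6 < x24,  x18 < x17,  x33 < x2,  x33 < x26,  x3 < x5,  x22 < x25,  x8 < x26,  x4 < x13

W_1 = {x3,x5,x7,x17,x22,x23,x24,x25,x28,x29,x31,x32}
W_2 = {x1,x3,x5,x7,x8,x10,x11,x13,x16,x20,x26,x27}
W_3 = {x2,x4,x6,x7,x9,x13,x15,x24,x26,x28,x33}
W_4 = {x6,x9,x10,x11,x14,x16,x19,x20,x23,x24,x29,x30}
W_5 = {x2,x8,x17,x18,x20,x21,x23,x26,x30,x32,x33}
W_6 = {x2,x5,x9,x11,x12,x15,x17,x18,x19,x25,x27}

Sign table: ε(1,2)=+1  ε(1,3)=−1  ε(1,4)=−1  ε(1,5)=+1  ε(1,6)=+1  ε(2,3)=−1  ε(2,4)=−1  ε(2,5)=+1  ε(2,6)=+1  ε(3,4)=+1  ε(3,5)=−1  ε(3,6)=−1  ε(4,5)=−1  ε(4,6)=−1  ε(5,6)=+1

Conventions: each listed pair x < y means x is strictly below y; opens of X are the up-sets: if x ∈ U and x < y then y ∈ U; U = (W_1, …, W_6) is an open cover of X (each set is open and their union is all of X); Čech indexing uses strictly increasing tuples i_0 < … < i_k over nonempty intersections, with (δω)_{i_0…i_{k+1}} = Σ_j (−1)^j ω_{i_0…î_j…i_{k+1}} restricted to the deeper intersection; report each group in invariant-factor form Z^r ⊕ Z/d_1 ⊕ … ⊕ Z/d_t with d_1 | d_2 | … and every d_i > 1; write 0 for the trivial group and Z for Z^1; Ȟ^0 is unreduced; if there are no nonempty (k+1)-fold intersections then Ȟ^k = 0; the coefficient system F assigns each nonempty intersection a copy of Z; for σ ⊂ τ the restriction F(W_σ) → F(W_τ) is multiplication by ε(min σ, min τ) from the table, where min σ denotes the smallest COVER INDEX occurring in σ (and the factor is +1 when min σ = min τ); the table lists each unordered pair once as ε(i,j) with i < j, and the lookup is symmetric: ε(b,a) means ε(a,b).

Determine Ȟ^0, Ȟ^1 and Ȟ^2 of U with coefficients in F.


Ȟ^0 = Z, Ȟ^1 = 0 and Ȟ^2 = Z/2

nonempty overlaps:
  W12={x3,x5,x7} W13={x7,x24,x28} W14={x23,x24,x29} W15={x17,x23,x32} W16={x5,x17,x25} W23={x7,x13,x26} W24={x10,x11,x16,x20} W25={x8,x20,x26} W26={x5,x11,x27} W34={x6,x9,x24} W35={x2,x26,x33} W36={x2,x9,x15} W45={x20,x23,x30} W46={x9,x11,x19} W56={x2,x17,x18}
  W123={x7} W126={x5} W134={x24} W145={x23} W156={x17} W235={x26} W245={x20} W246={x11} W346={x9} W356={x2}
C dims 6,15,10; δ0: rk 5, SNF 1^5; δ1: rk 10, SNF 1^9·2
degree 0: 6−5−0 = 1 → Ȟ^0 ≅ Z
degree 1: 15−10−5 = 0 → Ȟ^1 ≅ 0
degree 2: 10−0−10 = 0 plus torsion [2] → Ȟ^2 ≅ Z/2


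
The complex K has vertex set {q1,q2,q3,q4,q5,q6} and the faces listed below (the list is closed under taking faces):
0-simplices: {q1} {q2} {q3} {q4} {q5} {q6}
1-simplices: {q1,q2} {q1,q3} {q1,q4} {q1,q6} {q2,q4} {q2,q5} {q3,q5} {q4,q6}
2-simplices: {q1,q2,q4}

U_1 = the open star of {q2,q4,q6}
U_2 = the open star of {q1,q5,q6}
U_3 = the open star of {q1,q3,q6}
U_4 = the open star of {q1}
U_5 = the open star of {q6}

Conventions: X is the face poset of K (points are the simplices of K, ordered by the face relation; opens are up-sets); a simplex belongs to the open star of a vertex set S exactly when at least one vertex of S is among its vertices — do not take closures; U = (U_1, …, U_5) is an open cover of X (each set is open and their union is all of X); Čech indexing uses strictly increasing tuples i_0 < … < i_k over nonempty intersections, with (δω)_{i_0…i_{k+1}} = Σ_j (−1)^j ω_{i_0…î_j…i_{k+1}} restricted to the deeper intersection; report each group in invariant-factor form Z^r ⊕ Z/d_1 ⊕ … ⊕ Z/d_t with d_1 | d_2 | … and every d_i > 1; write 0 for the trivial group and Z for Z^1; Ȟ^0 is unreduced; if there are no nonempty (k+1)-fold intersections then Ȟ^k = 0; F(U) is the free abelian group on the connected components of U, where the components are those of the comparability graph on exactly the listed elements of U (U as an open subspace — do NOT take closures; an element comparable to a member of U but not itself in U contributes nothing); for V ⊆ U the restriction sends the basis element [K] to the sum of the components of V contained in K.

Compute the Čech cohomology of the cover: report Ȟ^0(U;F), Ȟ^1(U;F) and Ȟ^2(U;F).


cover nerve:
  U1={{q2},{q4},{q6},{q1,q2},{q1,q4},{q1,q6},{q2,q4},{q2,q5},{q4,q6},{q1,q2,q4}} U2={{q1},{q5},{q6},{q1,q2},{q1,q3},{q1,q4},{q1,q6},{q2,q5},{q3,q5},{q4,q6},{q1,q2,q4}} U3={{q1},{q3},{q6},{q1,q2},{q1,q3},{q1,q4},{q1,q6},{q3,q5},{q4,q6},{q1,q2,q4}} U4={{q1},{q1,q2},{q1,q3},{q1,q4},{q1,q6},{q1,q2,q4}} U5={{q6},{q1,q6},{q4,q6}}
  U12={{q6},{q1,q2},{q1,q4},{q1,q6},{q2,q5},{q4,q6},{q1,q2,q4}} U13={{q6},{q1,q2},{q1,q4},{q1,q6},{q4,q6},{q1,q2,q4}} U14={{q1,q2},{q1,q4},{q1,q6},{q1,q2,q4}} U15={{q6},{q1,q6},{q4,q6}} U23={{q1},{q6},{q1,q2},{q1,q3},{q1,q4},{q1,q6},{q3,q5},{q4,q6},{q1,q2,q4}} U24={{q1},{q1,q2},{q1,q3},{q1,q4},{q1,q6},{q1,q2,q4}} U25={{q6},{q1,q6},{q4,q6}} U34={{q1},{q1,q2},{q1,q3},{q1,q4},{q1,q6},{q1,q2,q4}} U35={{q6},{q1,q6},{q4,q6}} U45={{q1,q6}}
  U123={{q6},{q1,q2},{q1,q4},{q1,q6},{q4,q6},{q1,q2,q4}} U124={{q1,q2},{q1,q4},{q1,q6},{q1,q2,q4}} U125={{q6},{q1,q6},{q4,q6}} U134={{q1,q2},{q1,q4},{q1,q6},{q1,q2,q4}} U135={{q6},{q1,q6},{q4,q6}} U145={{q1,q6}} U234={{q1},{q1,q2},{q1,q3},{q1,q4},{q1,q6},{q1,q2,q4}} U235={{q6},{q1,q6},{q4,q6}} U245={{q1,q6}} U345={{q1,q6}}
  U1234={{q1,q2},{q1,q4},{q1,q6},{q1,q2,q4}} U1235={{q6},{q1,q6},{q4,q6}} U1245={{q1,q6}} U1345={{q1,q6}} U2345={{q1,q6}}
  U12345={{q1,q6}}
components per intersection:
  U1: {{q2},{q4},{q6},{q1,q2},{q1,q4},{q1,q6},{q2,q4},{q2,q5},{q4,q6},{q1,q2,q4}}
  U2: {{q1},{q6},{q1,q2},{q1,q3},{q1,q4},{q1,q6},{q4,q6},{q1,q2,q4}} {{q5},{q2,q5},{q3,q5}}
  U3: {{q1},{q3},{q6},{q1,q2},{q1,q3},{q1,q4},{q1,q6},{q3,q5},{q4,q6},{q1,q2,q4}}
  U4: {{q1},{q1,q2},{q1,q3},{q1,q4},{q1,q6},{q1,q2,q4}}
  U5: {{q6},{q1,q6},{q4,q6}}
  U12: {{q6},{q1,q6},{q4,q6}} {{q1,q2},{q1,q4},{q1,q2,q4}} {{q2,q5}}
  U13: {{q6},{q1,q6},{q4,q6}} {{q1,q2},{q1,q4},{q1,q2,q4}}
  U14: {{q1,q2},{q1,q4},{q1,q2,q4}} {{q1,q6}}
  U15: {{q6},{q1,q6},{q4,q6}}
  U23: {{q1},{q6},{q1,q2},{q1,q3},{q1,q4},{q1,q6},{q4,q6},{q1,q2,q4}} {{q3,q5}}
  U24: {{q1},{q1,q2},{q1,q3},{q1,q4},{q1,q6},{q1,q2,q4}}
  U25: {{q6},{q1,q6},{q4,q6}}
  U34: {{q1},{q1,q2},{q1,q3},{q1,q4},{q1,q6},{q1,q2,q4}}
  U35: {{q6},{q1,q6},{q4,q6}}
  U45: {{q1,q6}}
  U123: {{q6},{q1,q6},{q4,q6}} {{q1,q2},{q1,q4},{q1,q2,q4}}
  U124: {{q1,q2},{q1,q4},{q1,q2,q4}} {{q1,q6}}
  U125: {{q6},{q1,q6},{q4,q6}}
  U134: {{q1,q2},{q1,q4},{q1,q2,q4}} {{q1,q6}}
  U135: {{q6},{q1,q6},{q4,q6}}
  U145: {{q1,q6}}
  U234: {{q1},{q1,q2},{q1,q3},{q1,q4},{q1,q6},{q1,q2,q4}}
  U235: {{q6},{q1,q6},{q4,q6}}
  U245: {{q1,q6}}
  U345: {{q1,q6}}
  U1234: {{q1,q2},{q1,q4},{q1,q2,q4}} {{q1,q6}}
  U1235: {{q6},{q1,q6},{q4,q6}}
  U1245: {{q1,q6}}
  U1345: {{q1,q6}}
  U2345: {{q1,q6}}
  U12345: {{q1,q6}}
C dims 6,15,13,6; δ0: rk 5, SNF 1^5; δ1: rk 8, SNF 1^8; δ2: rk 5, SNF 1^5
Ȟ^0: (6−5)−0=1 ⇒ Z
Ȟ^1: (15−8)−5=2 ⇒ Z^2
Ȟ^2: (13−5)−8=0 ⇒ 0

Ȟ^0(U;F) ≅ Z, Ȟ^1(U;F) ≅ Z^2, Ȟ^2(U;F) ≅ 0


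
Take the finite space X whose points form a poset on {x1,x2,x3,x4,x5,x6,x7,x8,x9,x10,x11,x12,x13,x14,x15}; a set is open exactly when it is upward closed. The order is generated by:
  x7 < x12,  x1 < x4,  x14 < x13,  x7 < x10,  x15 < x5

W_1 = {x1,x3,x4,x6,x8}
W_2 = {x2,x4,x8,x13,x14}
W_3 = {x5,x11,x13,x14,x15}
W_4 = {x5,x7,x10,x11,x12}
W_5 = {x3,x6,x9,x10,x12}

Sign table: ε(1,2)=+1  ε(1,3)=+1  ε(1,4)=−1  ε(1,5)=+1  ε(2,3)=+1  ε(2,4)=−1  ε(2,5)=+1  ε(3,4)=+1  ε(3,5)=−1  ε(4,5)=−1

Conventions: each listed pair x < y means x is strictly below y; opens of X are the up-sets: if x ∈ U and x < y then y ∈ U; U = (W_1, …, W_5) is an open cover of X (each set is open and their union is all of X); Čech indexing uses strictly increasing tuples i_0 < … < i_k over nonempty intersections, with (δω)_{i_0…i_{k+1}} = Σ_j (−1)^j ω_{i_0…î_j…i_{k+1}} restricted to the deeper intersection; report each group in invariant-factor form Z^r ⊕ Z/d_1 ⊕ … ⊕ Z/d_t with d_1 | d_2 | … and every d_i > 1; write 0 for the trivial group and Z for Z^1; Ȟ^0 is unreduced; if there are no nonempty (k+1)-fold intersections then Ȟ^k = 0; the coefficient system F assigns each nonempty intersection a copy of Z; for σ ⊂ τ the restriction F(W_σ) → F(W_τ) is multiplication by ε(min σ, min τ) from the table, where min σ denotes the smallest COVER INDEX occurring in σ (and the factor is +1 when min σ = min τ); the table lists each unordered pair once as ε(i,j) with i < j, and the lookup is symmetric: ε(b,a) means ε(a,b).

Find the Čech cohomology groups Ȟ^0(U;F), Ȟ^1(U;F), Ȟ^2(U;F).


nerve simplices:
  W12={x4,x8} W15={x3,x6} W23={x13,x14} W34={x5,x11} W45={x10,x12}
C dims 5,5; δ0: rk 5, SNF 1^4·2
degree 0: 5−5−0 = 0 → Ȟ^0 ≅ 0
degree 1: 5−0−5 = 0 plus torsion [2] → Ȟ^1 ≅ Z/2
degree 2: 0−0−0 = 0 → Ȟ^2 ≅ 0

Ȟ^0(U;F) ≅ 0, Ȟ^1(U;F) ≅ Z/2, Ȟ^2(U;F) ≅ 0


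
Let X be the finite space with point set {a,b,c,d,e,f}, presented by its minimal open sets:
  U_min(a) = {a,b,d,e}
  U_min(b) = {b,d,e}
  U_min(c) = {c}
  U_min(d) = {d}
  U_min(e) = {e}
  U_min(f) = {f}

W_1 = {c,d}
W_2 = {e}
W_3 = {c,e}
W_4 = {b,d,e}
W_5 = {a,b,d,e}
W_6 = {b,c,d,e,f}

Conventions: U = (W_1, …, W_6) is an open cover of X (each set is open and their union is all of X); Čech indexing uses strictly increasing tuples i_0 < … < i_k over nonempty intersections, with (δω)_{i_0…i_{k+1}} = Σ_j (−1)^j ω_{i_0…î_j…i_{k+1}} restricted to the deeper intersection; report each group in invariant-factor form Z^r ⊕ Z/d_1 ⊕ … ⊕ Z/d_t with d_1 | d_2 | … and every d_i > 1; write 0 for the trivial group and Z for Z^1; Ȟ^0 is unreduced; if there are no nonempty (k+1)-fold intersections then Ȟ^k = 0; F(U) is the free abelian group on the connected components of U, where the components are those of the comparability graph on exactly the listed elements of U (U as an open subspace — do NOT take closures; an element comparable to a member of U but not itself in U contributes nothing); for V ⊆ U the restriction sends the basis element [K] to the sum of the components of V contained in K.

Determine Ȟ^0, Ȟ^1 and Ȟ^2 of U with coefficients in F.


nonempty overlaps:
  W13={c} W14={d} W15={d} W16={c,d} W23={e} W24={e} W25={e} W26={e} W34={e} W35={e} W36={c,e} W45={b,d,e} W46={b,d,e} W56={b,d,e}
  W136={c} W145={d} W146={d} W156={d} W234={e} W235={e} W236={e} W245={e} W246={e} W256={e} W345={e} W346={e} W356={e} W456={b,d,e}
  W1456={d} W2345={e} W2346={e} W2356={e} W2456={e} W3456={e}
  W23456={e}
components per intersection:
  W1: {c} {d}
  W2: {e}
  W3: {c} {e}
  W4: {b,d,e}
  W5: {a,b,d,e}
  W6: {b,d,e} {c} {f}
  W13: {c}
  W14: {d}
  W15: {d}
  W16: {c} {d}
  W23: {e}
  W24: {e}
  W25: {e}
  W26: {e}
  W34: {e}
  W35: {e}
  W36: {c} {e}
  W45: {b,d,e}
  W46: {b,d,e}
  W56: {b,d,e}
  W136: {c}
  W145: {d}
  W146: {d}
  W156: {d}
  W234: {e}
  W235: {e}
  W236: {e}
  W245: {e}
  W246: {e}
  W256: {e}
  W345: {e}
  W346: {e}
  W356: {e}
  W456: {b,d,e}
  W1456: {d}
  W2345: {e}
  W2346: {e}
  W2356: {e}
  W2456: {e}
  W3456: {e}
  W23456: {e}
C dims 10,16,14,6; δ0: rk 7, SNF 1^7; δ1: rk 9, SNF 1^9; δ2: rk 5, SNF 1^5
degree 0: 10−7−0 = 3 → Ȟ^0 ≅ Z^3
degree 1: 16−9−7 = 0 → Ȟ^1 ≅ 0
degree 2: 14−5−9 = 0 → Ȟ^2 ≅ 0

Ȟ^0 = Z^3,  Ȟ^1 = 0,  Ȟ^2 = 0


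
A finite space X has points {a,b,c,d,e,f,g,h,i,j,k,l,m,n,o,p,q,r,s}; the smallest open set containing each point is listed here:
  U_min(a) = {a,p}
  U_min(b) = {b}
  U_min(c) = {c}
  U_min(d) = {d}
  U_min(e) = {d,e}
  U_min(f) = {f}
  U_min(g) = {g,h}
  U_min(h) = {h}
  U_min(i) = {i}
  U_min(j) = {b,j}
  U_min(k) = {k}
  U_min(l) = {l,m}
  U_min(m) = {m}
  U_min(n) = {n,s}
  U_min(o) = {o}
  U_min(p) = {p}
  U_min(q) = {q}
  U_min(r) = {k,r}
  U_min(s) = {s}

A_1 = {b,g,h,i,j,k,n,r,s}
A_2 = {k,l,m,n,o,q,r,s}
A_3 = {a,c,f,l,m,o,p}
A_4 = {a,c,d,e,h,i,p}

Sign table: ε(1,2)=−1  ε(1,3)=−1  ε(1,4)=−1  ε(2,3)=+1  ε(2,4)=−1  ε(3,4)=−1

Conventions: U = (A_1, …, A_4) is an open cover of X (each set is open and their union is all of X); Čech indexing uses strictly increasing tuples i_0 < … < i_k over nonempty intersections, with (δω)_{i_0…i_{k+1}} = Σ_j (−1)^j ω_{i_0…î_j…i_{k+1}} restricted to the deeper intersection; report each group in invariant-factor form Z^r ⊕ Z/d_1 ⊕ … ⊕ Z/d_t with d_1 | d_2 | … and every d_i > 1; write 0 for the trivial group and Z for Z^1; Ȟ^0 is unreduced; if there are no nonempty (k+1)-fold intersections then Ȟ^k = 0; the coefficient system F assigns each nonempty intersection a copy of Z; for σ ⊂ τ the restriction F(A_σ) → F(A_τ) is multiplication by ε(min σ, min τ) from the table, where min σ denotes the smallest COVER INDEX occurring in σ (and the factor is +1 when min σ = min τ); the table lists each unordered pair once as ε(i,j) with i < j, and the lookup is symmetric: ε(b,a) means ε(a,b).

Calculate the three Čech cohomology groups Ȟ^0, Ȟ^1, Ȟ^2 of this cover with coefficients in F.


Ȟ^0 ≅ 0,  Ȟ^1 ≅ Z/2,  Ȟ^2 ≅ 0

cover nerve:
  A12={k,n,r,s} A14={h,i} A23={l,m,o} A34={a,c,p}
C dims 4,4; δ0: rk 4, SNF 1^3·2
Ȟ^0: (4−4)−0=0 ⇒ 0
Ȟ^1: (4−0)−4=0 plus torsion [2] ⇒ Z/2
Ȟ^2: (0−0)−0=0 ⇒ 0


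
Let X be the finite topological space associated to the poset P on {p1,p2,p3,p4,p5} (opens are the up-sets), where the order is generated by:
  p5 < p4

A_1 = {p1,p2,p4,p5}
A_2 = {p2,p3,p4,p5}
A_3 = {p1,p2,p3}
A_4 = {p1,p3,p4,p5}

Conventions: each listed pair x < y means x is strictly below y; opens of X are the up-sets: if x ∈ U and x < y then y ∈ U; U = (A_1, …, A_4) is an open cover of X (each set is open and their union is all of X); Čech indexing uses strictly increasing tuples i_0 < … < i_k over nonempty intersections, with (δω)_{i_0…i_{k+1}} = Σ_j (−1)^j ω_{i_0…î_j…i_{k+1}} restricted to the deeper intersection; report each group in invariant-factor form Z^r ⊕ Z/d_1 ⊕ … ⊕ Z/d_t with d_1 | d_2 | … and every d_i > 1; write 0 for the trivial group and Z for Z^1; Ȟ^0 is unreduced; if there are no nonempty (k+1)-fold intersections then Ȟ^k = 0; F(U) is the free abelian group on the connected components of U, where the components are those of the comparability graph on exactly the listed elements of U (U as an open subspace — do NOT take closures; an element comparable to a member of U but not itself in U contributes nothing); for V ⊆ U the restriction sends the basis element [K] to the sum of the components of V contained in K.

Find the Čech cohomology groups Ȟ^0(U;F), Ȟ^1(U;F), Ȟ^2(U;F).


Ȟ^0(U;F) ≅ Z^4; Ȟ^1(U;F) ≅ 0; Ȟ^2(U;F) ≅ 0

cover nerve:
  A12={p2,p4,p5} A13={p1,p2} A14={p1,p4,p5} A23={p2,p3} A24={p3,p4,p5} A34={p1,p3}
  A123={p2} A124={p4,p5} A134={p1} A234={p3}
components per intersection:
  A1: {p1} {p2} {p4,p5}
  A2: {p2} {p3} {p4,p5}
  A3: {p1} {p2} {p3}
  A4: {p1} {p3} {p4,p5}
  A12: {p2} {p4,p5}
  A13: {p1} {p2}
  A14: {p1} {p4,p5}
  A23: {p2} {p3}
  A24: {p3} {p4,p5}
  A34: {p1} {p3}
  A123: {p2}
  A124: {p4,p5}
  A134: {p1}
  A234: {p3}
C dims 12,12,4; δ0: rk 8, SNF 1^8; δ1: rk 4, SNF 1^4
Ȟ^0: (12−8)−0=4 ⇒ Z^4
Ȟ^1: (12−4)−8=0 ⇒ 0
Ȟ^2: (4−0)−4=0 ⇒ 0
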